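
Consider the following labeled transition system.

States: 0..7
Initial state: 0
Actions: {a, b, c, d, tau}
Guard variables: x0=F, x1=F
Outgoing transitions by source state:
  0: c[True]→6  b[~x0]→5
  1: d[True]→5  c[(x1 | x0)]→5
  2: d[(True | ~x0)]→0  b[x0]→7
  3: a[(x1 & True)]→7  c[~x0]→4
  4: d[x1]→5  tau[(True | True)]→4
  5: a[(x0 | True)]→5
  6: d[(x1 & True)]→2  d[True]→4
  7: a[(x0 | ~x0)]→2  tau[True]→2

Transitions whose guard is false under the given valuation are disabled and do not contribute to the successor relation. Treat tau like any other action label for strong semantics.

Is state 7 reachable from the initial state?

Answer: UNREACHABLE

Working:
Guard filter leaves 10 enabled edge(s).
L0 = {0}
L1 = {5,6}  total {0,5,6}
L2 = {4}  total {0,4,5,6}
R = {0,4,5,6}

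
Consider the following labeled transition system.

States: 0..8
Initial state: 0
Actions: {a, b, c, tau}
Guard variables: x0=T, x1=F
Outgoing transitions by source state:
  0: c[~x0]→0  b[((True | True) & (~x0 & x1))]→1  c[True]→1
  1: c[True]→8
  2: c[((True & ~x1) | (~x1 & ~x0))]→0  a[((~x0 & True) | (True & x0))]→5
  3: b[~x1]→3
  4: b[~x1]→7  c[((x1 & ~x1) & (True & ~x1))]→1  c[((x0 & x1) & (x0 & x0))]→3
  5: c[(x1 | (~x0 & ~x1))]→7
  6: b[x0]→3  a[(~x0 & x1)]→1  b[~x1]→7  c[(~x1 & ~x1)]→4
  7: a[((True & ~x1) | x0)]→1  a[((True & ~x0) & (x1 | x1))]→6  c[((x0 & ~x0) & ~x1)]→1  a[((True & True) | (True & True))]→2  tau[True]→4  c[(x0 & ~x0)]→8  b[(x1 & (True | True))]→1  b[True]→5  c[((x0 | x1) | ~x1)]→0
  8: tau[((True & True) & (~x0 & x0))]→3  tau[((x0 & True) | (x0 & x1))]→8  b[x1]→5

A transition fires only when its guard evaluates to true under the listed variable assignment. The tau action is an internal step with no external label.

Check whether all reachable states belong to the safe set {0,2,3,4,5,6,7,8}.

Answer: INVARIANT VIOLATED at state 1

Trace:
Inv-set: {0,2,3,4,5,6,7,8}
R = {0,1,8}
  0: safe
  1: VIOLATES
  8: safe
counterexample path to 1: c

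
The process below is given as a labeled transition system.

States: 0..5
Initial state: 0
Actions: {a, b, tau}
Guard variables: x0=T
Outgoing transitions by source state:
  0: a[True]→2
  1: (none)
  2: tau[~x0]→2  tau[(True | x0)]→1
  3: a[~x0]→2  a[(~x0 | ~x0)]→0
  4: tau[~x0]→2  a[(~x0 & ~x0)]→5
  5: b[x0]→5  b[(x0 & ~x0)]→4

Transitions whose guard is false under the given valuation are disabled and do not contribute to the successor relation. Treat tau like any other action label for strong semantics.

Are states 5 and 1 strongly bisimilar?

Answer: NOT BISIMILAR

Working:
Bisimulation quotient by refinement:
  P[0] = {{0,1,2,3,4,5}}
  P[1] = {{0},{1,3,4},{2},{5}}
4 equivalence class(es) (converged in 2)
5∈{5}, 1∈{1,3,4}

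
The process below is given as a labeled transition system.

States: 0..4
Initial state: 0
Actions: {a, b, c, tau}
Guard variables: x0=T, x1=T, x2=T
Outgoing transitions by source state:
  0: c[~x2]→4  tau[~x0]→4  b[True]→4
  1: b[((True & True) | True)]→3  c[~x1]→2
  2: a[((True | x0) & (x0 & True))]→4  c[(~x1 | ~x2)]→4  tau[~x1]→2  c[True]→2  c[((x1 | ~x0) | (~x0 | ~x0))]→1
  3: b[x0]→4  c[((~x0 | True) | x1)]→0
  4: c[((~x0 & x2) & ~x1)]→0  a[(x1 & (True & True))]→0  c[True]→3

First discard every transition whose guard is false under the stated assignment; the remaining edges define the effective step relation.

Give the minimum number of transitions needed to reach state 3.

Answer: 2

Working:
Layered search for 3:
  Layer 0: {0}
  Layer 1: {4}
  Layer 2: {3}
depth(3)=2, e.g. b·c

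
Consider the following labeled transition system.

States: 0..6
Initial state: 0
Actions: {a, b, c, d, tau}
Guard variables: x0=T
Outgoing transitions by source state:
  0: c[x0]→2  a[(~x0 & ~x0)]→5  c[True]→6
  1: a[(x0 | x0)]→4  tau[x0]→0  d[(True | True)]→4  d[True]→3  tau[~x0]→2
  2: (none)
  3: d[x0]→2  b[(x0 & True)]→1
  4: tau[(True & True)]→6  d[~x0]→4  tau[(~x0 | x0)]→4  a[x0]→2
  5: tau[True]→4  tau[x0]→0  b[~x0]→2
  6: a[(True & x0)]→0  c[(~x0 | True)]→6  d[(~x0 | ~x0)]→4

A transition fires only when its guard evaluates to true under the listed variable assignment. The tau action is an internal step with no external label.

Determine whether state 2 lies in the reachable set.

Answer: REACHABLE

Analysis:
Guard filter leaves 15 enabled edge(s).
depth 0: {0}
depth 1: {2,6}  cumulative {0,2,6}
R = {0,2,6}
Path to 2: c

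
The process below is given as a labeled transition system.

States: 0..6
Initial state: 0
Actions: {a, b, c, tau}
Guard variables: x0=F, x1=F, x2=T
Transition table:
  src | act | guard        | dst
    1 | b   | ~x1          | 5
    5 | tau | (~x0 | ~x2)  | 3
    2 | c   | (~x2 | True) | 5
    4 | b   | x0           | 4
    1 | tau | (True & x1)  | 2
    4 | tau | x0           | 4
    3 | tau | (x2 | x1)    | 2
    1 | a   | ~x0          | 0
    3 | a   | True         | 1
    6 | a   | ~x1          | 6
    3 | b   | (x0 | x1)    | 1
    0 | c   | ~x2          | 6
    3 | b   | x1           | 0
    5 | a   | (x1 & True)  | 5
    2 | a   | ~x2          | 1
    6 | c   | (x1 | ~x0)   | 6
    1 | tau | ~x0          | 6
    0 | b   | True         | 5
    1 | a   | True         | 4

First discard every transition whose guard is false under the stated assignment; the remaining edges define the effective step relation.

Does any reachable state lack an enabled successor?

Reach set: {0,1,2,3,4,5,6}
  0: b→5  [1 exit(s)]
  1: a→0  a→4  b→5  tau→6  [4 exit(s)]
  2: c→5  [1 exit(s)]
  3: a→1  tau→2  [2 exit(s)]
  4: ∅  [no exit]
  5: tau→3  [1 exit(s)]
  6: a→6  c→6  [2 exit(s)]
Path to 4: b·tau·a·a

Answer: DEADLOCK at state 4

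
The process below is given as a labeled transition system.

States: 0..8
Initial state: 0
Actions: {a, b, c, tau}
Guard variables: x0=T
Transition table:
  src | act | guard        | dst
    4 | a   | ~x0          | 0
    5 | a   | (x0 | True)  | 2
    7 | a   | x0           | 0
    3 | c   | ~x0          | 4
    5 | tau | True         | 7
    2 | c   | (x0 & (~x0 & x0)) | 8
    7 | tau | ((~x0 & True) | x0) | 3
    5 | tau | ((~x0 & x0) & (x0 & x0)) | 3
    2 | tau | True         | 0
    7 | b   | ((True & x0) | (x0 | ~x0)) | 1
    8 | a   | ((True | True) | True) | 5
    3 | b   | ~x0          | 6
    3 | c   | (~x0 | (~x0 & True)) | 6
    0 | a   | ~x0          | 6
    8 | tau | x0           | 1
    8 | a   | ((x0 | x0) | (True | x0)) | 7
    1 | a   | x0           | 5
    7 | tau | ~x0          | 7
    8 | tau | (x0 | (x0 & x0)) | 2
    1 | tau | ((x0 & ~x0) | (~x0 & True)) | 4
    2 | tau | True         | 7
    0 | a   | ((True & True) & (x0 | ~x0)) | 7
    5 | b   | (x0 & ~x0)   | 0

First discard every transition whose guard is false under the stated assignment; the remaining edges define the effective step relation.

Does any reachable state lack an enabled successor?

Answer: DEADLOCK at state 3

Analysis:
R = {0,1,2,3,5,7}
  0: a→7  [deg 1]
  1: a→5  [deg 1]
  2: tau→0  tau→7  [deg 2]
  3: ∅  [no exit]
  5: a→2  tau→7  [deg 2]
  7: a→0  b→1  tau→3  [deg 3]
trace reaching 3: a·tau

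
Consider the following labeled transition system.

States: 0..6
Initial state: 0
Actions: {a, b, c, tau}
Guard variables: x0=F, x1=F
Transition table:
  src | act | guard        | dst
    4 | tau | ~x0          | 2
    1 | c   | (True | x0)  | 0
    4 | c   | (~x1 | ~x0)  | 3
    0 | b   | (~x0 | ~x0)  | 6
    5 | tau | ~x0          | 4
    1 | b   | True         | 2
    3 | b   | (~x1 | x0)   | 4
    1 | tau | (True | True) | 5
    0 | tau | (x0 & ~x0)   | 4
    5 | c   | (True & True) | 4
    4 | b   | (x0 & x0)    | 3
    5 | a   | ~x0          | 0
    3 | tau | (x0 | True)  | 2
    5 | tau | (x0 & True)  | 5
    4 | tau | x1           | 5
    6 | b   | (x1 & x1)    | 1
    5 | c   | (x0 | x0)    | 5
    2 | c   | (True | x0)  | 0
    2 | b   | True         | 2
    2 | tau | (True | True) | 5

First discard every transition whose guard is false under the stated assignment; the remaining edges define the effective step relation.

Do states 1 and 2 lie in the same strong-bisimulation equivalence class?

Answer: BISIMILAR

Analysis:
Refine partition for ~:
  P[0] = {{0,1,2,3,4,5,6}}
  P[1] = {{0},{1,2},{3},{4},{5},{6}}
6 equivalence class(es) (converged in 2)
class of 1: {1,2}; class of 2: {1,2}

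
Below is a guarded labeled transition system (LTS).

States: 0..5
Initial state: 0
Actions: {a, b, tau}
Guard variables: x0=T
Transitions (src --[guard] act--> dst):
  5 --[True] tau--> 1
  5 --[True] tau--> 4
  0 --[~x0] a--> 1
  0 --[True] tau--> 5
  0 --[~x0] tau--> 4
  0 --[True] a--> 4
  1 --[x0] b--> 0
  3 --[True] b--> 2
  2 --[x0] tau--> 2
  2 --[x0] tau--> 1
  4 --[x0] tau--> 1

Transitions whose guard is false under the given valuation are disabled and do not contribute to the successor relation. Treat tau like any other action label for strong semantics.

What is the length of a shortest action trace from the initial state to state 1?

Breadth-first toward 1:
  Layer 0: {0}
  Layer 1: {4,5}
  Layer 2: {1}
depth(1)=2, e.g. a·tau

Answer: 2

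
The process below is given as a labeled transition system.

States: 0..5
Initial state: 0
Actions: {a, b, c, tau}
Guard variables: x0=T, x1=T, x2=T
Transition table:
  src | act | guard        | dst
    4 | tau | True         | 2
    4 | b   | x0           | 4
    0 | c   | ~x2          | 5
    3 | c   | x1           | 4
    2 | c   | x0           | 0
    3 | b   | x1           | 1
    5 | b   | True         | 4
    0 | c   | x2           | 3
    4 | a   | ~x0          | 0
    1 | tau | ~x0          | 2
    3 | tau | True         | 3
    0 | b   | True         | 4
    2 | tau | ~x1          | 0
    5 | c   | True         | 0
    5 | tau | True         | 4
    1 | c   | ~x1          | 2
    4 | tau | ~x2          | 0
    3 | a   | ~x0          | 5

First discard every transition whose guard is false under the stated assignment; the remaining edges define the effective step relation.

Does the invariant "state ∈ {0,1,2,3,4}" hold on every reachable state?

Safe = {0,1,2,3,4}
Reach set: {0,1,2,3,4}
  0: safe
  1: safe
  2: safe
  3: safe
  4: safe

Answer: INVARIANT HOLDS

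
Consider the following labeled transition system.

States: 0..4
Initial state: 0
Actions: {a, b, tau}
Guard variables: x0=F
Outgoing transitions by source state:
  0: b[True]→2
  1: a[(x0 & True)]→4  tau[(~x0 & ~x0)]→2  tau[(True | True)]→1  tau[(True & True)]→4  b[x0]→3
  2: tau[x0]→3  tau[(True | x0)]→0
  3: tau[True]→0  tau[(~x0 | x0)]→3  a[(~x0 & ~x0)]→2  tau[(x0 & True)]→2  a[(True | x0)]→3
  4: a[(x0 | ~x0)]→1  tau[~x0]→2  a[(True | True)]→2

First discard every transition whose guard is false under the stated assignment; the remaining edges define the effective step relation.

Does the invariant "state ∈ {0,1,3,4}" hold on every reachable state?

Safe = {0,1,3,4}
Reach set: {0,2}
  0: ok
  2: outside
reach 2 via b — violates

Answer: INVARIANT VIOLATED at state 2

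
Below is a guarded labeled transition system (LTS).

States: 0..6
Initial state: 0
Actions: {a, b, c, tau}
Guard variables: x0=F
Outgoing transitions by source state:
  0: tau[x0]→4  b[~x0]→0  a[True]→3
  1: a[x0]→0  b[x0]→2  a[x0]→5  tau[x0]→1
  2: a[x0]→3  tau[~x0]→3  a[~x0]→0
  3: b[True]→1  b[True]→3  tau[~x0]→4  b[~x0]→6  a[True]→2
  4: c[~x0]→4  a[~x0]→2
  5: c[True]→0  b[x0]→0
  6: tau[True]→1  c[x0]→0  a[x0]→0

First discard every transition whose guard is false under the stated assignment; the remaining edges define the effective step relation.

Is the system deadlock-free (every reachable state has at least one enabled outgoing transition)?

Answer: DEADLOCK at state 1

Analysis:
Reach set: {0,1,2,3,4,6}
  0: a→3  b→0  [2 exit(s)]
  1: ∅  [deadlock]
  2: a→0  tau→3  [2 exit(s)]
  3: a→2  b→1  b→3  b→6  tau→4  [5 exit(s)]
  4: a→2  c→4  [2 exit(s)]
  6: tau→1  [1 exit(s)]
Path to 1: a·b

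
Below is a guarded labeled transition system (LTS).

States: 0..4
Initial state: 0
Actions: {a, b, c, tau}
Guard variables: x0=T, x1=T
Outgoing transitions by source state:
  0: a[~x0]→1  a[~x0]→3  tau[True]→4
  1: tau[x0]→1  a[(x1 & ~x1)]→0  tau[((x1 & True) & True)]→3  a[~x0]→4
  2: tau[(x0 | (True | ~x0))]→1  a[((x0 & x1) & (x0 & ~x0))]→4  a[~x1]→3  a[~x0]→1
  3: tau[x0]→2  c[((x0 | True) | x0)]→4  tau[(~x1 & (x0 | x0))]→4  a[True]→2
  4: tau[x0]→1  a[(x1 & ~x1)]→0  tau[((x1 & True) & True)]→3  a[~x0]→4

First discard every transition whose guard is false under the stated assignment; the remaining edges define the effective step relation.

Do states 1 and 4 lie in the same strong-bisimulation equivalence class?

Compute ~ classes (split until stable):
  π0 = {{0,1,2,3,4}}
  π1 = {{0,1,2,4},{3}}
  π2 = {{0,2},{1,4},{3}}
Fixed point at round 3; 3 class(es).
class of 1: {1,4}; class of 4: {1,4}

Answer: BISIMILAR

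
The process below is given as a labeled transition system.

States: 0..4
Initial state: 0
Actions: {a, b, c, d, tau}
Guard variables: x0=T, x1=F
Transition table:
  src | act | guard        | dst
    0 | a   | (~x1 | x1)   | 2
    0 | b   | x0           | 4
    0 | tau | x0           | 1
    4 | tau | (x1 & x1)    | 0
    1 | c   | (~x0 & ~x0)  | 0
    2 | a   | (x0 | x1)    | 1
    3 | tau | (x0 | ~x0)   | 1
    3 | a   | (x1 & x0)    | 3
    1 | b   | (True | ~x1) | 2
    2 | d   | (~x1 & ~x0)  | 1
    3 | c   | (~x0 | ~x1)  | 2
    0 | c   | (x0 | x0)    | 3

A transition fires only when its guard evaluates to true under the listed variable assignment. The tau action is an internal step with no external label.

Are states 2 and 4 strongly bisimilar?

Answer: NOT BISIMILAR

Analysis:
Refine partition for ~:
  round 0: {{0,1,2,3,4}}
  round 1: {{0},{1},{2},{3},{4}}
5 equivalence class(es) (converged in 2)
2∈{2}, 4∈{4}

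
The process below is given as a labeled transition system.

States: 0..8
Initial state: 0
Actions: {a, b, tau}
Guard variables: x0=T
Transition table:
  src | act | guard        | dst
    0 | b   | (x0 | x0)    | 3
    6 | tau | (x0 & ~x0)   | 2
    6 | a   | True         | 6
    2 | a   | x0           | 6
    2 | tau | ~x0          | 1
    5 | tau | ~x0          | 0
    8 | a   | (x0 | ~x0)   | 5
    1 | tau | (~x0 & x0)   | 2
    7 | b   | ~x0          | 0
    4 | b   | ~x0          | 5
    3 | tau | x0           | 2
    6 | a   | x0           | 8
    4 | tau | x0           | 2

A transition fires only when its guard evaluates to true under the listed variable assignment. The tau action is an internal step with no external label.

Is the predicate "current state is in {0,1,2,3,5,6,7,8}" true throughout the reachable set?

Answer: INVARIANT HOLDS

Trace:
Allowed set {0,1,2,3,5,6,7,8}
Reachable = {0,2,3,5,6,8}
  0: ok
  2: ok
  3: ok
  5: ok
  6: ok
  8: ok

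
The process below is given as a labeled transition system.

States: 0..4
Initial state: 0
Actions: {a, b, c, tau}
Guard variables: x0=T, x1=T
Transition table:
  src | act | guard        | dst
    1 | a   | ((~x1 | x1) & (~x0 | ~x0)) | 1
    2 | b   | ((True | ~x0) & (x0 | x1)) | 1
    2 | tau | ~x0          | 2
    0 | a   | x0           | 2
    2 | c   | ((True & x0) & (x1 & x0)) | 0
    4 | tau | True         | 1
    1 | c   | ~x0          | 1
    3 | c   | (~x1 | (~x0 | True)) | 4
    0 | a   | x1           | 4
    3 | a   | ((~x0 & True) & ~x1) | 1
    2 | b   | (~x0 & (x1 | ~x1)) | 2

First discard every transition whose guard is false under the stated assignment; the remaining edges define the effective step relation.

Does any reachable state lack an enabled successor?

Answer: DEADLOCK at state 1

Working:
Reach set: {0,1,2,4}
  0: a→2  a→4  [deg 2]
  1: ∅  [deadlock]
  2: b→1  c→0  [deg 2]
  4: tau→1  [deg 1]
witness 1: a·b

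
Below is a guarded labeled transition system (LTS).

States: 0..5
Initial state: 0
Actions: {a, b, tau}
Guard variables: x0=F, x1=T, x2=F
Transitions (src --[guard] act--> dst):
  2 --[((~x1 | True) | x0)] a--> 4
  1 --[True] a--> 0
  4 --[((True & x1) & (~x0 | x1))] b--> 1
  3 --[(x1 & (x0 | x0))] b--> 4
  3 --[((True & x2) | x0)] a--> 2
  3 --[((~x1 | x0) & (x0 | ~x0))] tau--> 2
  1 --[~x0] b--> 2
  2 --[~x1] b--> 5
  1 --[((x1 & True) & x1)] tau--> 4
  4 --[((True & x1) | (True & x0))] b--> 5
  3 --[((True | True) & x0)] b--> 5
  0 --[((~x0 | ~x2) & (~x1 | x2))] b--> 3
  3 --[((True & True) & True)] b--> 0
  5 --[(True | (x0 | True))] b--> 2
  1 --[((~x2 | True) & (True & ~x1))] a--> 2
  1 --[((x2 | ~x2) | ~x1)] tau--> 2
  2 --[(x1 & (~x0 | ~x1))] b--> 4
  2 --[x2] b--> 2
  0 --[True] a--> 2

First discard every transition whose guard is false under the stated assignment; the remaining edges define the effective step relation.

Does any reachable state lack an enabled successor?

R = {0,1,2,4,5}
  0: a→2  [1 exit(s)]
  1: a→0  b→2  tau→2  tau→4  [4 exit(s)]
  2: a→4  b→4  [2 exit(s)]
  4: b→1  b→5  [2 exit(s)]
  5: b→2  [1 exit(s)]

Answer: DEADLOCK-FREE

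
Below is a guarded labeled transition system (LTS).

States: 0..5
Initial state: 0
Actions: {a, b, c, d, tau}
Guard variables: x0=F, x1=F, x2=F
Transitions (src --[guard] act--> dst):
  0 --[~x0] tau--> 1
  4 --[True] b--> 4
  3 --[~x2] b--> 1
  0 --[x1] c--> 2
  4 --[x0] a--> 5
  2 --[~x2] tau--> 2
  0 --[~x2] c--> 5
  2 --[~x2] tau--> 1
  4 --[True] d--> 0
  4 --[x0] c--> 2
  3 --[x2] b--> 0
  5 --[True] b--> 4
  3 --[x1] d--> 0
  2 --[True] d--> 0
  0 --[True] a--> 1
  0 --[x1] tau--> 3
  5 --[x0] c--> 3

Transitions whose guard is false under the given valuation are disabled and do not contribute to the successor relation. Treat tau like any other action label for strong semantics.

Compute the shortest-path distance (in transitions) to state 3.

Breadth-first toward 3:
  L0 = {0}
  L1 = {1,5}
  L2 = {4}
3 never appears.

Answer: UNREACHABLE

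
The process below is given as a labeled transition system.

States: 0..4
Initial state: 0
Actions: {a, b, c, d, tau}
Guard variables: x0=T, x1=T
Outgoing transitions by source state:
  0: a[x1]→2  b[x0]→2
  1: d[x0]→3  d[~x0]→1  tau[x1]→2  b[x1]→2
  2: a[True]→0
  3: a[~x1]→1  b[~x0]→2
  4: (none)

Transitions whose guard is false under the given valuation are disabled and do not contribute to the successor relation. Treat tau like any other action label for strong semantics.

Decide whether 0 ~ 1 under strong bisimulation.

Bisimulation quotient by refinement:
  π0 = {{0,1,2,3,4}}
  π1 = {{0},{1},{2},{3,4}}
Fixed point at round 2; 4 class(es).
[0]={0}  [1]={1}

Answer: NOT BISIMILAR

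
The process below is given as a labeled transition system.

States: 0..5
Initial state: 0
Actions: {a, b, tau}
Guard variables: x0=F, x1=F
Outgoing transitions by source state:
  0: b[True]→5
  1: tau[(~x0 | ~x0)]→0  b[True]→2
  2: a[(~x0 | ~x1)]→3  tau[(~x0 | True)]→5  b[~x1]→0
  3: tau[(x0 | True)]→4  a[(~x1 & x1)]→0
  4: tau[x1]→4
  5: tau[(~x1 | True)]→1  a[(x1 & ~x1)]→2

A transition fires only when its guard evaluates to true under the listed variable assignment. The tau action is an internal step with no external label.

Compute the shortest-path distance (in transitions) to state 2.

Answer: 3

Trace:
Layered search for 2:
  L0 = {0}
  L1 = {5}
  L2 = {1}
  L3 = {2}
depth(2)=3, e.g. b·tau·b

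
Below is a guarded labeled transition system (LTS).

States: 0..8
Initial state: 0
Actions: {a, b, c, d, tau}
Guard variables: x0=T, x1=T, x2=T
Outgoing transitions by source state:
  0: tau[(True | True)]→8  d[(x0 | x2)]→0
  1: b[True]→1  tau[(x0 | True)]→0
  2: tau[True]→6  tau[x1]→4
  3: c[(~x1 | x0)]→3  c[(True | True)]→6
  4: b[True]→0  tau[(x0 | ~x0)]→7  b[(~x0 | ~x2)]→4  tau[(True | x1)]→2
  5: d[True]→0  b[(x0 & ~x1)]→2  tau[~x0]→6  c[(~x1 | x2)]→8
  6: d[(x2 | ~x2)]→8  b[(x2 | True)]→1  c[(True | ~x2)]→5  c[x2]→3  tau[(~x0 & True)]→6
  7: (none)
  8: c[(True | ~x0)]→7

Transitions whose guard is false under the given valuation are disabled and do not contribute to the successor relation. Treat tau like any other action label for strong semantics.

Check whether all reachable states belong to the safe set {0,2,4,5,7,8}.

Answer: INVARIANT HOLDS

Analysis:
Inv-set: {0,2,4,5,7,8}
R = {0,7,8}
  0: ✓
  7: ✓
  8: ✓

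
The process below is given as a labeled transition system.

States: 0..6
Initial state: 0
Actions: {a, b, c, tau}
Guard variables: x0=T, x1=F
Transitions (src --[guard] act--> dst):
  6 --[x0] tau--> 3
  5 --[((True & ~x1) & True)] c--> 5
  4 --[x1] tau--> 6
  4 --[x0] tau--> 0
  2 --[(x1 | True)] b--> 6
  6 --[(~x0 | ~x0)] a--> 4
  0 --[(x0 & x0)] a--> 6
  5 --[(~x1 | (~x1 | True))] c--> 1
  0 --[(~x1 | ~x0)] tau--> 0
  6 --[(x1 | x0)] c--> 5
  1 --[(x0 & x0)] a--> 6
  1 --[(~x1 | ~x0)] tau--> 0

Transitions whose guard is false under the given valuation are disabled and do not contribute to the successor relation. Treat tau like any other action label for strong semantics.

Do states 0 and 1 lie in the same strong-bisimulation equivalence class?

Bisimulation quotient by refinement:
  round 0: {{0,1,2,3,4,5,6}}
  round 1: {{0,1},{2},{3},{4},{5},{6}}
stable after 2 split(s): 6 block(s)
class of 0: {0,1}; class of 1: {0,1}

Answer: BISIMILAR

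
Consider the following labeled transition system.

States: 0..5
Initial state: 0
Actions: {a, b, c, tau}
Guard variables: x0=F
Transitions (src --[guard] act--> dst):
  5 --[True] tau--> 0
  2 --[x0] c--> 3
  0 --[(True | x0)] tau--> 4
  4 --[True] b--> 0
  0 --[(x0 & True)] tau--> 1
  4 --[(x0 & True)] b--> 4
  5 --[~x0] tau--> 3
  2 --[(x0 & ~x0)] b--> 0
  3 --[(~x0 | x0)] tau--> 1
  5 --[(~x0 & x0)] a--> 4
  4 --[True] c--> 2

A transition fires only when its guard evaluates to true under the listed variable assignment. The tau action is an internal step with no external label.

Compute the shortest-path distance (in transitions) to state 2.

Answer: 2

Trace:
Layered search for 2:
  L0 = {0}
  L1 = {4}
  L2 = {2}
first hit 2 at d=2 via tau·c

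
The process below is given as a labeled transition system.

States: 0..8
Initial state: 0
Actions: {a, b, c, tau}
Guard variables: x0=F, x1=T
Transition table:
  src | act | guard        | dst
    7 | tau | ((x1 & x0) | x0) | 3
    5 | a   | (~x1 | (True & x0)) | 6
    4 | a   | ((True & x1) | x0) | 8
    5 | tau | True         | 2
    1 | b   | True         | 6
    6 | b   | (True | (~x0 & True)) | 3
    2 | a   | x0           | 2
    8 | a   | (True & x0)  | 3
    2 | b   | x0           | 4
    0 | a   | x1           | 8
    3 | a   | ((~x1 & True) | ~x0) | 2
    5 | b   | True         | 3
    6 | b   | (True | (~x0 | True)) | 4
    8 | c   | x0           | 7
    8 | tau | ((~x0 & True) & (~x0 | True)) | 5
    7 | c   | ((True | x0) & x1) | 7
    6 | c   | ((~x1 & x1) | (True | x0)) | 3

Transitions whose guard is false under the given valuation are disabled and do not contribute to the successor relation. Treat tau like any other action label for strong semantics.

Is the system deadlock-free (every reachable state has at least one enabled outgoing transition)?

Answer: DEADLOCK at state 2

Analysis:
Reach set: {0,2,3,5,8}
  0: a→8  [deg 1]
  2: ∅  [deadlock]
  3: a→2  [deg 1]
  5: b→3  tau→2  [deg 2]
  8: tau→5  [deg 1]
trace reaching 2: a·tau·tau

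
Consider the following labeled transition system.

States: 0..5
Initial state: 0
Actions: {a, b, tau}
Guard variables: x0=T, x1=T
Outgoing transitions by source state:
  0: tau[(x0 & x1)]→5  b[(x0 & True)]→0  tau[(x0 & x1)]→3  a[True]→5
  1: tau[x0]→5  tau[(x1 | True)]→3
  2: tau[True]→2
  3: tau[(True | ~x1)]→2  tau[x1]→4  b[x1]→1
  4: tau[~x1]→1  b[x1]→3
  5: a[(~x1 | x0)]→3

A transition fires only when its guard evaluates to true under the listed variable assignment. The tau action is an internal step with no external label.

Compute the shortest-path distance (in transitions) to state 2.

Layered search for 2:
  Layer 0: {0}
  Layer 1: {3,5}
  Layer 2: {1,2,4}
2 enters at depth 2; path tau·tau

Answer: 2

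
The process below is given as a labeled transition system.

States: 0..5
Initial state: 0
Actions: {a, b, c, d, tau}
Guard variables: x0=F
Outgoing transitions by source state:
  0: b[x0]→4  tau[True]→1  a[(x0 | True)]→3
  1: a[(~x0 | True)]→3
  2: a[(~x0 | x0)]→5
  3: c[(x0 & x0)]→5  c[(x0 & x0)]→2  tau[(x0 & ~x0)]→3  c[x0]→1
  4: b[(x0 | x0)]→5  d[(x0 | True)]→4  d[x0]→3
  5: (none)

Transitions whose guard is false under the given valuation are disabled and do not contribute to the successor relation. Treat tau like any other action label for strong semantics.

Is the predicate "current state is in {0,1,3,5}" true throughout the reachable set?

Answer: INVARIANT HOLDS

Working:
Allowed set {0,1,3,5}
Reach set: {0,1,3}
  0: ok
  1: ok
  3: ok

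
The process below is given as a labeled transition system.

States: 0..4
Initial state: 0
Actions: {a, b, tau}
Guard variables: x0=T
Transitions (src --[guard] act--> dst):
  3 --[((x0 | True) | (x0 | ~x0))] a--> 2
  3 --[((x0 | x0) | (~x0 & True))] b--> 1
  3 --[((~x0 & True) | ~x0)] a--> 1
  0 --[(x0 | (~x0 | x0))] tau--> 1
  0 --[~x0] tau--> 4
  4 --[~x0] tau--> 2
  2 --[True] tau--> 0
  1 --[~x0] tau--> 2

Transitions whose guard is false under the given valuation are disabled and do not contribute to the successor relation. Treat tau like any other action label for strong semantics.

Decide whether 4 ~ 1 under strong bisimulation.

Answer: BISIMILAR

Working:
Refine partition for ~:
  P[0] = {{0,1,2,3,4}}
  P[1] = {{0,2},{1,4},{3}}
  P[2] = {{0},{1,4},{2},{3}}
4 equivalence class(es) (converged in 3)
[4]={1,4}  [1]={1,4}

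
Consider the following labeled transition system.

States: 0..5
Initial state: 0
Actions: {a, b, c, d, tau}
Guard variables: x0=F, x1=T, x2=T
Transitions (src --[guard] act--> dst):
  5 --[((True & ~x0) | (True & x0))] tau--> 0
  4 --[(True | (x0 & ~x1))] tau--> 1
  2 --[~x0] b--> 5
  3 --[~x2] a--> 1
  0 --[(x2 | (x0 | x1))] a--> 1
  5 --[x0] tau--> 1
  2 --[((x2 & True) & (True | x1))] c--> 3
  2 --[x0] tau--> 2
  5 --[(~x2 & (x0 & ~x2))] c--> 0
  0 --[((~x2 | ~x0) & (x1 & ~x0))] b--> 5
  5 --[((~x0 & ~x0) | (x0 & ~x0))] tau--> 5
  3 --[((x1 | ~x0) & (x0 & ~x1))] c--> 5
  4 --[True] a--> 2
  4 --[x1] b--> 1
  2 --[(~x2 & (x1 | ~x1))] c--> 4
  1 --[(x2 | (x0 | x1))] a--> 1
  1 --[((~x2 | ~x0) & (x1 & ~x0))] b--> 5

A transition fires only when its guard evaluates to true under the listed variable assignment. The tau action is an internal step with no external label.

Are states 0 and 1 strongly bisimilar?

Answer: BISIMILAR

Trace:
Bisimulation quotient by refinement:
  P[0] = {{0,1,2,3,4,5}}
  P[1] = {{0,1},{2},{3},{4},{5}}
5 equivalence class(es) (converged in 2)
[0]={0,1}  [1]={0,1}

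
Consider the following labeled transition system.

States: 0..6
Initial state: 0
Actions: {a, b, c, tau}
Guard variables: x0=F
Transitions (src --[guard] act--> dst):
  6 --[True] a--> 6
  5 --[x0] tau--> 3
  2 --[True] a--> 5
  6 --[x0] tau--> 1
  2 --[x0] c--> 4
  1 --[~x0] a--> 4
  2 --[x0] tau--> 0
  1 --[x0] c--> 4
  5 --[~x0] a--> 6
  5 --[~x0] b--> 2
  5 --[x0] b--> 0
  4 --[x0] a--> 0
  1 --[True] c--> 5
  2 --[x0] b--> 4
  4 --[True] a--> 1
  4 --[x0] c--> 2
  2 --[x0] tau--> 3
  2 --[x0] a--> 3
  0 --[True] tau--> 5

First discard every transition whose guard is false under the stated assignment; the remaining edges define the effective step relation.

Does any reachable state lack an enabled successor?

Answer: DEADLOCK-FREE

Analysis:
Reach set: {0,2,5,6}
  0: tau→5  [1 out]
  2: a→5  [1 out]
  5: a→6  b→2  [2 out]
  6: a→6  [1 out]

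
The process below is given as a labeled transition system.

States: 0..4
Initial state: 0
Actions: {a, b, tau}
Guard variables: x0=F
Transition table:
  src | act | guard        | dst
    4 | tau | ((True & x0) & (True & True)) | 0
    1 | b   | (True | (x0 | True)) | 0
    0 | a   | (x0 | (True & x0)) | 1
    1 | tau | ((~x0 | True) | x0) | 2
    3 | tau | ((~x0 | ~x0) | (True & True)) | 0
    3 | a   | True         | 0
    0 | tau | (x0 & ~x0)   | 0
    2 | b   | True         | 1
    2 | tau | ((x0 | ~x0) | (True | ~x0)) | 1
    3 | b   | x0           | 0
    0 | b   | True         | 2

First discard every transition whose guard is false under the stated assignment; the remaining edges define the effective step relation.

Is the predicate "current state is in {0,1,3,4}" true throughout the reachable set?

Answer: INVARIANT VIOLATED at state 2

Trace:
Inv-set: {0,1,3,4}
Reachable = {0,1,2}
  0: ok
  1: ok
  2: ✗ unsafe
reach 2 via b — violates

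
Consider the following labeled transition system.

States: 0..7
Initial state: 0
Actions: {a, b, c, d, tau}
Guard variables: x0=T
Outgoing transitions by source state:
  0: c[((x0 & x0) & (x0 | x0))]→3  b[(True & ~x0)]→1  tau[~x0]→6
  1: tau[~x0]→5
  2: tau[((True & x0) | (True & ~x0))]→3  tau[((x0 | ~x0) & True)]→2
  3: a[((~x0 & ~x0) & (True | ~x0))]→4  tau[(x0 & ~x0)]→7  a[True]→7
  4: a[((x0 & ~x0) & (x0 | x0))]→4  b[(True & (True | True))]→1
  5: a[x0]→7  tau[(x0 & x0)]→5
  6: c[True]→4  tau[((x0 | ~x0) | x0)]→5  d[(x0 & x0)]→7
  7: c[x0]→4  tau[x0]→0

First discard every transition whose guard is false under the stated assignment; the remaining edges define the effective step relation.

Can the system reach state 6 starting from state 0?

After dropping false guards: 12 live edges.
depth 0: {0}
depth 1: {3}  now seen {0,3}
depth 2: {7}  now seen {0,3,7}
depth 3: {4}  now seen {0,3,4,7}
depth 4: {1}  now seen {0,1,3,4,7}
Reach set: {0,1,3,4,7}

Answer: UNREACHABLE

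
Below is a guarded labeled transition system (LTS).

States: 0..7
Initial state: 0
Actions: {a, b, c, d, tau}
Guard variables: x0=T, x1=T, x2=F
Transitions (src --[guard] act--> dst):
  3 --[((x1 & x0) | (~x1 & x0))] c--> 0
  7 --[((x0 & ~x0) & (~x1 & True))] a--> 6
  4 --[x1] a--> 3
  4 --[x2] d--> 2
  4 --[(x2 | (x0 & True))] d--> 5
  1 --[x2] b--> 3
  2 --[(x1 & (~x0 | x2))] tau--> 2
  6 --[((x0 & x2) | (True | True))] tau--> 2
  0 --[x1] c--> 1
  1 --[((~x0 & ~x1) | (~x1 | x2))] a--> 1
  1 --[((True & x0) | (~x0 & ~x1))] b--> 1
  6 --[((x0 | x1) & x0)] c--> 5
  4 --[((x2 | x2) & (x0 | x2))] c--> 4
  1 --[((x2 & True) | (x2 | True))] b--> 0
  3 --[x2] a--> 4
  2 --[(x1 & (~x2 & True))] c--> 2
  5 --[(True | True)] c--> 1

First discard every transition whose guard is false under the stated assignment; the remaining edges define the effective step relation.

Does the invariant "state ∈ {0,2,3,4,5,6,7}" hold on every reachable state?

Answer: INVARIANT VIOLATED at state 1

Working:
Safe = {0,2,3,4,5,6,7}
Reachable = {0,1}
  0: ✓
  1: outside
counterexample path to 1: c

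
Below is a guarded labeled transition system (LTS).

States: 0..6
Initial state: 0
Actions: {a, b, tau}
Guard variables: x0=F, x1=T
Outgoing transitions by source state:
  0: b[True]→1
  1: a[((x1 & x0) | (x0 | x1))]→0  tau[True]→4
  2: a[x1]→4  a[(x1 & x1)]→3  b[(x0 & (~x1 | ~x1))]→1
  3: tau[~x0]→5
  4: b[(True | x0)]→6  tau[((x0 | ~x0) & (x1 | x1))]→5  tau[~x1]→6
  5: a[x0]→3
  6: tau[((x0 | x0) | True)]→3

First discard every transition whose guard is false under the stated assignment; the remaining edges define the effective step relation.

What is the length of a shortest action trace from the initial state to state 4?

Layered search for 4:
  L0 = {0}
  L1 = {1}
  L2 = {4}
depth(4)=2, e.g. b·tau

Answer: 2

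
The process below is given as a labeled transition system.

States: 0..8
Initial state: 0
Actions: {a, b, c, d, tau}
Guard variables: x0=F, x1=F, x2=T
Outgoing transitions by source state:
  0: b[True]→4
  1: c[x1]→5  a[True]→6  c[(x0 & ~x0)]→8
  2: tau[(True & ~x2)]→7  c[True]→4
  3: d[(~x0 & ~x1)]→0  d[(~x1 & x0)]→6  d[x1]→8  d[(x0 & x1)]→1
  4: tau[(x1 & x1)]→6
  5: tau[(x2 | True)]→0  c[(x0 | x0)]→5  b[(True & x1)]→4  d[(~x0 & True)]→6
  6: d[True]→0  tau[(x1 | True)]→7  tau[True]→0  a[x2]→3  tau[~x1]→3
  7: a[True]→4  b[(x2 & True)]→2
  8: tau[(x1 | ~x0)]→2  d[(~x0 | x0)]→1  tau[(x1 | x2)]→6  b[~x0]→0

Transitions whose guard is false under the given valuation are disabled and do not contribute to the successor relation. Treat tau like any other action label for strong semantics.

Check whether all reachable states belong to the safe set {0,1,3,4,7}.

Answer: INVARIANT HOLDS

Trace:
Allowed set {0,1,3,4,7}
Reachable = {0,4}
  0: ok
  4: ok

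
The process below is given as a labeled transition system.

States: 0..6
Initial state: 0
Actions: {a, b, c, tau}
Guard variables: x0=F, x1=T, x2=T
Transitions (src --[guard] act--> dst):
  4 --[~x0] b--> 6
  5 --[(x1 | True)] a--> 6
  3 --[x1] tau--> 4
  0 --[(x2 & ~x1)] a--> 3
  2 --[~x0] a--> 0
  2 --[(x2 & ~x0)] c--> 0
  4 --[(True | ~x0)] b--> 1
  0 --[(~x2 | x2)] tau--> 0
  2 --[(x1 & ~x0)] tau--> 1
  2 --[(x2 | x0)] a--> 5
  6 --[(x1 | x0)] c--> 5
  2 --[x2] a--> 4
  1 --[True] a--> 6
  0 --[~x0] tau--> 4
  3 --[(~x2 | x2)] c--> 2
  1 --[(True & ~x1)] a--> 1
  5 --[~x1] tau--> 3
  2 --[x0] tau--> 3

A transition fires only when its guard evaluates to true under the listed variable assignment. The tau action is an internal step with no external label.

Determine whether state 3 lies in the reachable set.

14 transition(s) survive guard evaluation.
depth 0: {0}
depth 1: {4}  total {0,4}
depth 2: {1,6}  total {0,1,4,6}
depth 3: {5}  total {0,1,4,5,6}
Reachable = {0,1,4,5,6}

Answer: UNREACHABLE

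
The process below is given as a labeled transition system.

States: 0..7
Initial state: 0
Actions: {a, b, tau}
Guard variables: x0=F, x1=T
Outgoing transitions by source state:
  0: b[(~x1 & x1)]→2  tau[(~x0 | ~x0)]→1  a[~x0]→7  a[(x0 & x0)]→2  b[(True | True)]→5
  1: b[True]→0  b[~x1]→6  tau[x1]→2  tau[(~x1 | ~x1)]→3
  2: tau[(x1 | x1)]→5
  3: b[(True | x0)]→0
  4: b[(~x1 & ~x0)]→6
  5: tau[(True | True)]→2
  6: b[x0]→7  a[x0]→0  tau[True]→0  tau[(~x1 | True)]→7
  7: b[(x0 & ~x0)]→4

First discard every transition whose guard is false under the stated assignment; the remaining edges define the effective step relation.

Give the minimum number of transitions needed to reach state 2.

Answer: 2

Trace:
BFS to 2:
  L0 = {0}
  L1 = {1,5,7}
  L2 = {2}
2 enters at depth 2; path b·tau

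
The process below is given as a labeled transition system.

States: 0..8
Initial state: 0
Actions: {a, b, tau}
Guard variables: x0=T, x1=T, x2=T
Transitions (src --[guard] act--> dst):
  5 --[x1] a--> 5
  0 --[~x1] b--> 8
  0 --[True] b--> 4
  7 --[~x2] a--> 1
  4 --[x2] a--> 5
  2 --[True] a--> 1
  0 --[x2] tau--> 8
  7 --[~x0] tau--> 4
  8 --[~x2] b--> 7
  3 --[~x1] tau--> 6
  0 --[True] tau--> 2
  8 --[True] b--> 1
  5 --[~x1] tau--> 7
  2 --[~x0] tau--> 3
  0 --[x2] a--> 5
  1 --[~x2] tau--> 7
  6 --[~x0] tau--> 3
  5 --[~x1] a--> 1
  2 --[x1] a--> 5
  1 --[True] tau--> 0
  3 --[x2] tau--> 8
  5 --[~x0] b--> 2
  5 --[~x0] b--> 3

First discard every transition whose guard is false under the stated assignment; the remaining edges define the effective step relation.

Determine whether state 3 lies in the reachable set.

After dropping false guards: 11 live edges.
L0 = {0}
L1 = {2,4,5,8}  total {0,2,4,5,8}
L2 = {1}  total {0,1,2,4,5,8}
R = {0,1,2,4,5,8}

Answer: UNREACHABLE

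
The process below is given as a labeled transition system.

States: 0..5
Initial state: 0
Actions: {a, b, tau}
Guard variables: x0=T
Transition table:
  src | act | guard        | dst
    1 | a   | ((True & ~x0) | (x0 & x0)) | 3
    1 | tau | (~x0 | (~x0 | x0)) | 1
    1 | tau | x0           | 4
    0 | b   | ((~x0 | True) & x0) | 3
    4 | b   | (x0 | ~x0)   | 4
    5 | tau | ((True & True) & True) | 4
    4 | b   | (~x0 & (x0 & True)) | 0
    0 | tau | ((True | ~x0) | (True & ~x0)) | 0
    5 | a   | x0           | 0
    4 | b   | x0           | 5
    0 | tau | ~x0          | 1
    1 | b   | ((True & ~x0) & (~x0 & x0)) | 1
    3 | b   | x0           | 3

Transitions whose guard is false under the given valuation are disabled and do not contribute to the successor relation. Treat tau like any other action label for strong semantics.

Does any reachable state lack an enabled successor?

Answer: DEADLOCK-FREE

Analysis:
Reachable = {0,3}
  0: b→3  tau→0  [deg 2]
  3: b→3  [deg 1]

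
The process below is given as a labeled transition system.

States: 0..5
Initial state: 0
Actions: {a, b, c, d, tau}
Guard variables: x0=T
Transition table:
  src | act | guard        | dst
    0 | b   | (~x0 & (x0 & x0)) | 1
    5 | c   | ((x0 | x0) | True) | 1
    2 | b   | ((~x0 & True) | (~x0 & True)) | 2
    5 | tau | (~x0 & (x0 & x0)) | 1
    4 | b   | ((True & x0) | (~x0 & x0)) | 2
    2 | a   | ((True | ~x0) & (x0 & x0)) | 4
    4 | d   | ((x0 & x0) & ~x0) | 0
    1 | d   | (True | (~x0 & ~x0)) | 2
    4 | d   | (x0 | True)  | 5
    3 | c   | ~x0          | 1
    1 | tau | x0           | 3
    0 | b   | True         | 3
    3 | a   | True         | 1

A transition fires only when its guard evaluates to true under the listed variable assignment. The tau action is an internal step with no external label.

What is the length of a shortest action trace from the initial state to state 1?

BFS to 1:
  Layer 0: {0}
  Layer 1: {3}
  Layer 2: {1}
1 enters at depth 2; path b·a

Answer: 2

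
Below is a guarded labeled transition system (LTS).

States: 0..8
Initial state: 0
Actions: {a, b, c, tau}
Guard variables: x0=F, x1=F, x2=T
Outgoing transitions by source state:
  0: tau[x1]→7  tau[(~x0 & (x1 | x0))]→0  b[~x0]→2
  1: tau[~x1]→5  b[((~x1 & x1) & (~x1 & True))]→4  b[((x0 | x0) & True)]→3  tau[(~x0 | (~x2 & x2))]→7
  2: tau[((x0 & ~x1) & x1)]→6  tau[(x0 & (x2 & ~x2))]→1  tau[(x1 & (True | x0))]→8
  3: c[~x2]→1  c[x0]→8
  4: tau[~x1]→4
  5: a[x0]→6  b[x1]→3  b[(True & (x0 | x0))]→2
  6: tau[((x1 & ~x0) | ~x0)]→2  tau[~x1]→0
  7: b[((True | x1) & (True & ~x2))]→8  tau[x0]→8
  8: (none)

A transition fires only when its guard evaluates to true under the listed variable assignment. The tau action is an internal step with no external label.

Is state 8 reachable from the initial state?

After dropping false guards: 6 live edges.
L0 = {0}
L1 = {2}  now seen {0,2}
R = {0,2}

Answer: UNREACHABLE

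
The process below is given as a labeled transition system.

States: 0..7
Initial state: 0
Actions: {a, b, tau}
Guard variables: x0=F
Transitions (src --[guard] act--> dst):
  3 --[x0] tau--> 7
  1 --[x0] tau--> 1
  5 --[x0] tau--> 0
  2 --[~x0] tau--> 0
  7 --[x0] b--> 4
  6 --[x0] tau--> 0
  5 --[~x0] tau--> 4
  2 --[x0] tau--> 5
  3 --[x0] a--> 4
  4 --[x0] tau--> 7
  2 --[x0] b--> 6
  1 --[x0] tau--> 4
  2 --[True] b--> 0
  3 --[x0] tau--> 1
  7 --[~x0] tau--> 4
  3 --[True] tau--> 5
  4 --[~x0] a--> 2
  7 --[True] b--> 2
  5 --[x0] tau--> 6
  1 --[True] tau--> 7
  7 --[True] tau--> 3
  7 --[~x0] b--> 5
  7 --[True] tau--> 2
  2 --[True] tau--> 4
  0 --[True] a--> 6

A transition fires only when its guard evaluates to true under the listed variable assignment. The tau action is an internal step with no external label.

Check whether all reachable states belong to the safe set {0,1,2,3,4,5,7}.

Answer: INVARIANT VIOLATED at state 6

Working:
Allowed set {0,1,2,3,4,5,7}
Reachable = {0,6}
  0: ok
  6: outside
reach 6 via a — violates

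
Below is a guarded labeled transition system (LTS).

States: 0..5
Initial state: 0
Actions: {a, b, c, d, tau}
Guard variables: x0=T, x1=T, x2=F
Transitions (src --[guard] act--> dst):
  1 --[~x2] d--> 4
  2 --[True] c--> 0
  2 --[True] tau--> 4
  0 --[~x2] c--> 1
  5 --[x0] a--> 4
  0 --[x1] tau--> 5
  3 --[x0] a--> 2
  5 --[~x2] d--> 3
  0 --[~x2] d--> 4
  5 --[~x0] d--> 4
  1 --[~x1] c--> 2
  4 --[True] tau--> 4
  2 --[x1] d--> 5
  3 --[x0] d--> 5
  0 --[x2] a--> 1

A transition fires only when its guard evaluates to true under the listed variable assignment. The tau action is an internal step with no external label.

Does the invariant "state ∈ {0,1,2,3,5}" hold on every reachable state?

Inv-set: {0,1,2,3,5}
Reach set: {0,1,2,3,4,5}
  0: safe
  1: safe
  2: safe
  3: safe
  4: ✗ unsafe
  5: safe
witness against invariant: d → 4

Answer: INVARIANT VIOLATED at state 4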